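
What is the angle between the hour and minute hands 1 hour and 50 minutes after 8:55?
First find the time 1 hour and 50 minutes after 8:55.
Total minutes: 8 x 60 + 55 + 1 x 60 + 50 = 645.
645 mod 720 = 645 minutes = 10:45.
Now compute the angle at 10:45:
Hour hand: 10 x 30 + 45 x 0.5 = 322.5 degrees
Minute hand: 45 x 6 = 270 degrees
Difference: |322.5 - 270| = 52.5 degrees
The angle is 52.5 degrees

Final answer: 52.5 degrees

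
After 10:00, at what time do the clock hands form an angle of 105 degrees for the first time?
At t minutes past 10:00, the hour hand is at 30 x 10 + 0.5t degrees and the minute hand is at 6t degrees.
The smaller angle between them is 105 degrees when |30H - 5.5t| = 105 or |30H - 5.5t| = 255.
With H = 10, solve 30 x 10 - 5.5t = +/- target for each target:
  t = (30 x 10 - 105) / 5.5 = 35.45
  t = (30 x 10 + 105) / 5.5 = 73.64 (outside (0, 60))
  t = (30 x 10 - 255) / 5.5 = 8.18
  t = (30 x 10 + 255) / 5.5 = 100.91 (outside (0, 60))
Valid solutions in (0, 60): {8.18, 35.45} minutes.
The first occurrence is t = 8.18 minutes.
The hands form a 105-degree angle at 8.18 minutes past 10:00.

Final answer: 8.18 minutes past 10:00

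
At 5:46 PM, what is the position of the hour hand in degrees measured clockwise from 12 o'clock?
The hour hand moves 30 degrees per hour and 0.5 degrees per minute.
At 5:46: (5) x 30 + 46 x 0.5 = 150 + 23 = 173 degrees

Final answer: 173 degrees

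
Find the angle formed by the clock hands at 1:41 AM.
Hour hand position: 1 x 30 + 41 x 0.5 = 50.5 degrees
Minute hand position: 41 x 6 = 246 degrees
Difference: |50.5 - 246| = 195.5 degrees
Since 195.5 > 180, the smaller angle is 360 - 195.5 = 164.5 degrees

Final answer: 164.5 degrees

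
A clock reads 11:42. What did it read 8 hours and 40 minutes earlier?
Starting time: 11:42 = 702 total minutes past 12:00
Subtracting: 8 hours and 40 minutes = 520 minutes
702 - 520 = 182 minutes
= 3 hours and 2 minutes past 12:00 = 3:02

Final answer: 3:02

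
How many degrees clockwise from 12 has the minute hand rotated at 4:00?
The minute hand moves 6 degrees per minute.
At 4:00: 0 x 6 = 0 degrees

Final answer: 0 degrees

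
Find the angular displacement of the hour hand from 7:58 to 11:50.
The hour hand moves 0.5 degrees per minute.
Time elapsed: 11:50 - 7:58 = 232 minutes
Angular displacement: 232 x 0.5 = 116 degrees

Final answer: 116 degrees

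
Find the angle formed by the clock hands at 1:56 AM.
Hour hand position: 1 x 30 + 56 x 0.5 = 58 degrees
Minute hand position: 56 x 6 = 336 degrees
Difference: |58 - 336| = 278 degrees
Since 278 > 180, the smaller angle is 360 - 278 = 82 degrees

Final answer: 82 degrees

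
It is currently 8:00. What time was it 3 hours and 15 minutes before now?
Starting time: 8:00 = 480 total minutes past 12:00
Subtracting: 3 hours and 15 minutes = 195 minutes
480 - 195 = 285 minutes
= 4 hours and 45 minutes past 12:00 = 4:45

Final answer: 4:45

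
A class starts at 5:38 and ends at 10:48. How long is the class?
From 5:38 to 10:48:
(10 x 60 + 48) - (5 x 60 + 38) = 648 - 338 = 310 minutes
= 5 hours and 10 minutes

Final answer: 5 hours and 10 minutes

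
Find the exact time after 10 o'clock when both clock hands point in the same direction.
The minute hand gains 5.5 degrees per minute on the hour hand.
At 10:00, the hour hand is at 300 degrees and the minute hand is at 0 degrees.
The gap is 300 degrees. Time to close: 300/5.5 = 60 x 10/11 = 54.55 minutes.
The hands overlap at 54.55 minutes past 10:00.

Final answer: 54.55 minutes past 10:00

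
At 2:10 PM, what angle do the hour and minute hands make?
Hour hand position: 2 x 30 + 10 x 0.5 = 65 degrees
Minute hand position: 10 x 6 = 60 degrees
Difference: |65 - 60| = 5 degrees
The angle between the hands is 5 degrees

Final answer: 5 degrees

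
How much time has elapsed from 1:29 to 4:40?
From 1:29 to 4:40:
(4 x 60 + 40) - (1 x 60 + 29) = 280 - 89 = 191 minutes
= 3 hours and 11 minutes

Final answer: 3 hours and 11 minutes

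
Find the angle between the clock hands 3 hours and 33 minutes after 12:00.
First find the time 3 hours and 33 minutes after 12:00.
Total minutes: 12 x 60 + 0 + 3 x 60 + 33 = 933.
933 mod 720 = 213 minutes = 3:33.
Now compute the angle at 3:33:
Hour hand: 3 x 30 + 33 x 0.5 = 106.5 degrees
Minute hand: 33 x 6 = 198 degrees
Difference: |106.5 - 198| = 91.5 degrees
The angle is 91.5 degrees

Final answer: 91.5 degrees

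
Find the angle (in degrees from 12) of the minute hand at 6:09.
The minute hand moves 6 degrees per minute.
At 6:09: 9 x 6 = 54 degrees

Final answer: 54 degrees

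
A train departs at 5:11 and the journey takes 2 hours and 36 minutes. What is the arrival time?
Starting time: 5:11
Adding 36 minutes to 11 minutes: 11 + 36 = 47 minutes
Adding 2 hours: 5 + 2 = 7
Final time: 7:47

Final answer: 7:47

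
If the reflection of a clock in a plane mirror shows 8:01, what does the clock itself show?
Reflection across the vertical (12-6) axis maps a hand at angle A degrees to (360 - A) degrees, which sends a reading of T minutes past 12:00 to (720 - T) minutes past 12:00.
Mirror reads 8:01 = 481 minutes past 12:00.
Actual time: (720 - 481) mod 720 = 239 minutes = 3:59.

Final answer: 3:59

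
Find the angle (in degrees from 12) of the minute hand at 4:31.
The minute hand moves 6 degrees per minute.
At 4:31: 31 x 6 = 186 degrees

Final answer: 186 degrees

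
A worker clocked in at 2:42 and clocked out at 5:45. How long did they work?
From 2:42 to 5:45:
(5 x 60 + 45) - (2 x 60 + 42) = 345 - 162 = 183 minutes
= 3 hours and 3 minutes

Final answer: 3 hours and 3 minutes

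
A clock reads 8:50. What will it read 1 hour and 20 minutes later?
Starting time: 8:50
Adding 20 minutes to 50 minutes: 50 + 20 = 70 minutes = 1 hour and 10 minutes
Adding 1 hour: 8 + 1 + 1 (carry) = 10
Final time: 10:10

Final answer: 10:10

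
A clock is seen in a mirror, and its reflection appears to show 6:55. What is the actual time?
Reflection across the vertical (12-6) axis maps a hand at angle A degrees to (360 - A) degrees, which sends a reading of T minutes past 12:00 to (720 - T) minutes past 12:00.
Mirror reads 6:55 = 415 minutes past 12:00.
Actual time: (720 - 415) mod 720 = 305 minutes = 5:05.

Final answer: 5:05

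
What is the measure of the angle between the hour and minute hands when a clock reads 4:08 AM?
Hour hand position: 4 x 30 + 8 x 0.5 = 124 degrees
Minute hand position: 8 x 6 = 48 degrees
Difference: |124 - 48| = 76 degrees
The angle between the hands is 76 degrees

Final answer: 76 degrees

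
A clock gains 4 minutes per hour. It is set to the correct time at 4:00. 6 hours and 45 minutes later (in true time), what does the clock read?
For every 60 true minutes, the faulty clock advances 60 + 4 = 64 minutes.
True elapsed: 6 hours and 45 minutes = 405 minutes.
Faulty clock advances: 405 x 64/60 = 432 minutes (drift: 27 minutes ahead).
Shown time: 4:00 + 432 minutes = 11:12.

Final answer: 11:12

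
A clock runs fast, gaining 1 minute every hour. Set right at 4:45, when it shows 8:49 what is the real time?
For every 60 true minutes, the faulty clock advances 61 minutes, so 1 faulty-clock minute corresponds to 60/61 true minutes.
From 4:45 to 8:49 on the faulty dial is 244 minutes.
True elapsed: 244 x 60/61 = 240 minutes = 4 hours.
True time: 4:45 + 4 hours = 8:45.

Final answer: 8:45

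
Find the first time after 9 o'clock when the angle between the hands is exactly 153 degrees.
At t minutes past 9:00, the hour hand is at 30 x 9 + 0.5t degrees and the minute hand is at 6t degrees.
The smaller angle between them is 153 degrees when |30H - 5.5t| = 153 or |30H - 5.5t| = 207.
With H = 9, solve 30 x 9 - 5.5t = +/- target for each target:
  t = (30 x 9 - 153) / 5.5 = 21.27
  t = (30 x 9 + 153) / 5.5 = 76.91 (outside (0, 60))
  t = (30 x 9 - 207) / 5.5 = 11.45
  t = (30 x 9 + 207) / 5.5 = 86.73 (outside (0, 60))
Valid solutions in (0, 60): {11.45, 21.27} minutes.
The first occurrence is t = 11.45 minutes.
The hands form a 153-degree angle at 11.45 minutes past 9:00.

Final answer: 11.45 minutes past 9:00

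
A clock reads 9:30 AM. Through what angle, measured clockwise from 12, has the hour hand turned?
The hour hand moves 30 degrees per hour and 0.5 degrees per minute.
At 9:30: (9) x 30 + 30 x 0.5 = 270 + 15 = 285 degrees

Final answer: 285 degrees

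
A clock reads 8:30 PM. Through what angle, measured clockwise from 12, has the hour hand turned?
The hour hand moves 30 degrees per hour and 0.5 degrees per minute.
At 8:30: (8) x 30 + 30 x 0.5 = 240 + 15 = 255 degrees

Final answer: 255 degrees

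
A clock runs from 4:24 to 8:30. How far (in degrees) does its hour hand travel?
The hour hand moves 0.5 degrees per minute.
Time elapsed: 8:30 - 4:24 = 246 minutes
Angular displacement: 246 x 0.5 = 123 degrees

Final answer: 123 degrees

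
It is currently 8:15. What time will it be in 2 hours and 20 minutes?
Starting time: 8:15
Adding 20 minutes to 15 minutes: 15 + 20 = 35 minutes
Adding 2 hours: 8 + 2 = 10
Final time: 10:35

Final answer: 10:35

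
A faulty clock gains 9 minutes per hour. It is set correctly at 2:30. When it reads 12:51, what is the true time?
For every 60 true minutes, the faulty clock advances 69 minutes, so 1 faulty-clock minute corresponds to 60/69 true minutes.
From 2:30 to 12:51 on the faulty dial is 621 minutes.
True elapsed: 621 x 60/69 = 540 minutes = 9 hours.
True time: 2:30 + 9 hours = 11:30.

Final answer: 11:30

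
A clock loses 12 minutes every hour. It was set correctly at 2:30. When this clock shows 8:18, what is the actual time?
For every 60 true minutes, the faulty clock advances 48 minutes, so 1 faulty-clock minute corresponds to 60/48 true minutes.
From 2:30 to 8:18 on the faulty dial is 348 minutes.
True elapsed: 348 x 60/48 = 435 minutes = 7 hours and 15 minutes.
True time: 2:30 + 7 hours and 15 minutes = 9:45.

Final answer: 9:45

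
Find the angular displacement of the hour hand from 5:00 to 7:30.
The hour hand moves 0.5 degrees per minute.
Time elapsed: 7:30 - 5:00 = 150 minutes
Angular displacement: 150 x 0.5 = 75 degrees

Final answer: 75 degrees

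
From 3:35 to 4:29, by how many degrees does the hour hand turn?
The hour hand moves 0.5 degrees per minute.
Time elapsed: 4:29 - 3:35 = 54 minutes
Angular displacement: 54 x 0.5 = 27 degrees

Final answer: 27 degrees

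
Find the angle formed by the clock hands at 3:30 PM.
Hour hand position: 3 x 30 + 30 x 0.5 = 105 degrees
Minute hand position: 30 x 6 = 180 degrees
Difference: |105 - 180| = 75 degrees
The angle between the hands is 75 degrees

Final answer: 75 degrees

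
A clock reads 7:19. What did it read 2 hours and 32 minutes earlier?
Starting time: 7:19 = 439 total minutes past 12:00
Subtracting: 2 hours and 32 minutes = 152 minutes
439 - 152 = 287 minutes
= 4 hours and 47 minutes past 12:00 = 4:47

Final answer: 4:47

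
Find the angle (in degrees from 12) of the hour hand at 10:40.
The hour hand moves 30 degrees per hour and 0.5 degrees per minute.
At 10:40: (10) x 30 + 40 x 0.5 = 300 + 20 = 320 degrees

Final answer: 320 degrees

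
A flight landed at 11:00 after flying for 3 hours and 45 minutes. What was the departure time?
Starting time: 11:00 = 660 total minutes past 12:00
Subtracting: 3 hours and 45 minutes = 225 minutes
660 - 225 = 435 minutes
= 7 hours and 15 minutes past 12:00 = 7:15

Final answer: 7:15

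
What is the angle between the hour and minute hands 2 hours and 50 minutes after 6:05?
First find the time 2 hours and 50 minutes after 6:05.
Total minutes: 6 x 60 + 5 + 2 x 60 + 50 = 535.
535 mod 720 = 535 minutes = 8:55.
Now compute the angle at 8:55:
Hour hand: 8 x 30 + 55 x 0.5 = 267.5 degrees
Minute hand: 55 x 6 = 330 degrees
Difference: |267.5 - 330| = 62.5 degrees
The angle is 62.5 degrees

Final answer: 62.5 degrees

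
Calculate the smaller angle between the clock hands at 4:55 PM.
Hour hand position: 4 x 30 + 55 x 0.5 = 147.5 degrees
Minute hand position: 55 x 6 = 330 degrees
Difference: |147.5 - 330| = 182.5 degrees
Since 182.5 > 180, the smaller angle is 360 - 182.5 = 177.5 degrees

Final answer: 177.5 degrees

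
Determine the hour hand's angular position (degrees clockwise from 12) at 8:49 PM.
The hour hand moves 30 degrees per hour and 0.5 degrees per minute.
At 8:49: (8) x 30 + 49 x 0.5 = 240 + 24.5 = 264.5 degrees

Final answer: 264.5 degrees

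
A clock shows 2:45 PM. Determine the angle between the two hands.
Hour hand position: 2 x 30 + 45 x 0.5 = 82.5 degrees
Minute hand position: 45 x 6 = 270 degrees
Difference: |82.5 - 270| = 187.5 degrees
Since 187.5 > 180, the smaller angle is 360 - 187.5 = 172.5 degrees

Final answer: 172.5 degrees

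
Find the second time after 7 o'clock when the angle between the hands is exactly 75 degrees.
At t minutes past 7:00, the hour hand is at 30 x 7 + 0.5t degrees and the minute hand is at 6t degrees.
The smaller angle between them is 75 degrees when |30H - 5.5t| = 75 or |30H - 5.5t| = 285.
With H = 7, solve 30 x 7 - 5.5t = +/- target for each target:
  t = (30 x 7 - 75) / 5.5 = 24.55
  t = (30 x 7 + 75) / 5.5 = 51.82
  t = (30 x 7 - 285) / 5.5 = -13.64 (outside (0, 60))
  t = (30 x 7 + 285) / 5.5 = 90 (outside (0, 60))
Valid solutions in (0, 60): {24.55, 51.82} minutes.
The second occurrence is t = 51.82 minutes.
The hands form a 75-degree angle at 51.82 minutes past 7:00.

Final answer: 51.82 minutes past 7:00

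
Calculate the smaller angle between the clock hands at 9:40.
Hour hand position: 9 x 30 + 40 x 0.5 = 290 degrees
Minute hand position: 40 x 6 = 240 degrees
Difference: |290 - 240| = 50 degrees
The angle between the hands is 50 degrees

Final answer: 50 degrees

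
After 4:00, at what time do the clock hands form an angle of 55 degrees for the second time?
At t minutes past 4:00, the hour hand is at 30 x 4 + 0.5t degrees and the minute hand is at 6t degrees.
The smaller angle between them is 55 degrees when |30H - 5.5t| = 55 or |30H - 5.5t| = 305.
With H = 4, solve 30 x 4 - 5.5t = +/- target for each target:
  t = (30 x 4 - 55) / 5.5 = 11.82
  t = (30 x 4 + 55) / 5.5 = 31.82
  t = (30 x 4 - 305) / 5.5 = -33.64 (outside (0, 60))
  t = (30 x 4 + 305) / 5.5 = 77.27 (outside (0, 60))
Valid solutions in (0, 60): {11.82, 31.82} minutes.
The second occurrence is t = 31.82 minutes.
The hands form a 55-degree angle at 31.82 minutes past 4:00.

Final answer: 31.82 minutes past 4:00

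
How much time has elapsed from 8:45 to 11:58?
From 8:45 to 11:58:
(11 x 60 + 58) - (8 x 60 + 45) = 718 - 525 = 193 minutes
= 3 hours and 13 minutes

Final answer: 3 hours and 13 minutes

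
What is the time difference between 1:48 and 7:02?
From 1:48 to 7:02:
(7 x 60 + 2) - (1 x 60 + 48) = 422 - 108 = 314 minutes
= 5 hours and 14 minutes

Final answer: 5 hours and 14 minutes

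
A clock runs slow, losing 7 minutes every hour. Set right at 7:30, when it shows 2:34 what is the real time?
For every 60 true minutes, the faulty clock advances 53 minutes, so 1 faulty-clock minute corresponds to 60/53 true minutes.
From 7:30 to 2:34 on the faulty dial is 424 minutes.
True elapsed: 424 x 60/53 = 480 minutes = 8 hours.
True time: 7:30 + 8 hours = 3:30.

Final answer: 3:30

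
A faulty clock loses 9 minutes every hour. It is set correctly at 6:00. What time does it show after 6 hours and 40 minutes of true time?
For every 60 true minutes, the faulty clock advances 60 - 9 = 51 minutes.
True elapsed: 6 hours and 40 minutes = 400 minutes.
Faulty clock advances: 400 x 51/60 = 340 minutes (drift: 60 minutes behind).
Shown time: 6:00 + 340 minutes = 11:40.

Final answer: 11:40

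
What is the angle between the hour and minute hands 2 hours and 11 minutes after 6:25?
First find the time 2 hours and 11 minutes after 6:25.
Total minutes: 6 x 60 + 25 + 2 x 60 + 11 = 516.
516 mod 720 = 516 minutes = 8:36.
Now compute the angle at 8:36:
Hour hand: 8 x 30 + 36 x 0.5 = 258 degrees
Minute hand: 36 x 6 = 216 degrees
Difference: |258 - 216| = 42 degrees
The angle is 42 degrees

Final answer: 42 degrees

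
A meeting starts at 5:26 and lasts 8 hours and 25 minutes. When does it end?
Starting time: 5:26
Adding 25 minutes to 26 minutes: 26 + 25 = 51 minutes
Adding 8 hours: 5 + 8 = 13 - 12 = 1
Final time: 1:51

Final answer: 1:51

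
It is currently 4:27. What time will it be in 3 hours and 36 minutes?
Starting time: 4:27
Adding 36 minutes to 27 minutes: 27 + 36 = 63 minutes = 1 hour and 3 minutes
Adding 3 hours: 4 + 3 + 1 (carry) = 8
Final time: 8:03

Final answer: 8:03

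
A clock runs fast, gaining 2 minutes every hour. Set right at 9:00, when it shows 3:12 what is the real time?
For every 60 true minutes, the faulty clock advances 62 minutes, so 1 faulty-clock minute corresponds to 60/62 true minutes.
From 9:00 to 3:12 on the faulty dial is 372 minutes.
True elapsed: 372 x 60/62 = 360 minutes = 6 hours.
True time: 9:00 + 6 hours = 3:00.

Final answer: 3:00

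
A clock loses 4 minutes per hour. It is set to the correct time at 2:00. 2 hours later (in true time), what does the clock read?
For every 60 true minutes, the faulty clock advances 60 - 4 = 56 minutes.
True elapsed: 2 hours = 120 minutes.
Faulty clock advances: 120 x 56/60 = 112 minutes (drift: 8 minutes behind).
Shown time: 2:00 + 112 minutes = 3:52.

Final answer: 3:52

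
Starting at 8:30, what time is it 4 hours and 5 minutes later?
Starting time: 8:30
Adding 5 minutes to 30 minutes: 30 + 5 = 35 minutes
Adding 4 hours: 8 + 4 = 12
Final time: 12:35

Final answer: 12:35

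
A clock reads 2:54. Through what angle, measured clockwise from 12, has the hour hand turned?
The hour hand moves 30 degrees per hour and 0.5 degrees per minute.
At 2:54: (2) x 30 + 54 x 0.5 = 60 + 27 = 87 degrees

Final answer: 87 degrees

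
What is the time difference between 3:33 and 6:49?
From 3:33 to 6:49:
(6 x 60 + 49) - (3 x 60 + 33) = 409 - 213 = 196 minutes
= 3 hours and 16 minutes

Final answer: 3 hours and 16 minutes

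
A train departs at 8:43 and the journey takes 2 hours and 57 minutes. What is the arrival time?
Starting time: 8:43
Adding 57 minutes to 43 minutes: 43 + 57 = 100 minutes = 1 hour and 40 minutes
Adding 2 hours: 8 + 2 + 1 (carry) = 11
Final time: 11:40

Final answer: 11:40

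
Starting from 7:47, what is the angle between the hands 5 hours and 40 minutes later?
First find the time 5 hours and 40 minutes after 7:47.
Total minutes: 7 x 60 + 47 + 5 x 60 + 40 = 807.
807 mod 720 = 87 minutes = 1:27.
Now compute the angle at 1:27:
Hour hand: 1 x 30 + 27 x 0.5 = 43.5 degrees
Minute hand: 27 x 6 = 162 degrees
Difference: |43.5 - 162| = 118.5 degrees
The angle is 118.5 degrees

Final answer: 118.5 degrees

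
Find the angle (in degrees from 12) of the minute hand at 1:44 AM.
The minute hand moves 6 degrees per minute.
At 1:44: 44 x 6 = 264 degrees

Final answer: 264 degrees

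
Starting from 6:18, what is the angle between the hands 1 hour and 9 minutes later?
First find the time 1 hour and 9 minutes after 6:18.
Total minutes: 6 x 60 + 18 + 1 x 60 + 9 = 447.
447 mod 720 = 447 minutes = 7:27.
Now compute the angle at 7:27:
Hour hand: 7 x 30 + 27 x 0.5 = 223.5 degrees
Minute hand: 27 x 6 = 162 degrees
Difference: |223.5 - 162| = 61.5 degrees
The angle is 61.5 degrees

Final answer: 61.5 degrees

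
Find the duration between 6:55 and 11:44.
From 6:55 to 11:44:
(11 x 60 + 44) - (6 x 60 + 55) = 704 - 415 = 289 minutes
= 4 hours and 49 minutes

Final answer: 4 hours and 49 minutes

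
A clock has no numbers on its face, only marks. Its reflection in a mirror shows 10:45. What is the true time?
Reflection across the vertical (12-6) axis maps a hand at angle A degrees to (360 - A) degrees, which sends a reading of T minutes past 12:00 to (720 - T) minutes past 12:00.
Mirror reads 10:45 = 645 minutes past 12:00.
Actual time: (720 - 645) mod 720 = 75 minutes = 1:15.

Final answer: 1:15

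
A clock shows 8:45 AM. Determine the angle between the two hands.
Hour hand position: 8 x 30 + 45 x 0.5 = 262.5 degrees
Minute hand position: 45 x 6 = 270 degrees
Difference: |262.5 - 270| = 7.5 degrees
The angle between the hands is 7.5 degrees

Final answer: 7.5 degrees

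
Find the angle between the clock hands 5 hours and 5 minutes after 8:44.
First find the time 5 hours and 5 minutes after 8:44.
Total minutes: 8 x 60 + 44 + 5 x 60 + 5 = 829.
829 mod 720 = 109 minutes = 1:49.
Now compute the angle at 1:49:
Hour hand: 1 x 30 + 49 x 0.5 = 54.5 degrees
Minute hand: 49 x 6 = 294 degrees
Difference: |54.5 - 294| = 239.5 degrees
Smaller angle: 360 - 239.5 = 120.5 degrees

Final answer: 120.5 degrees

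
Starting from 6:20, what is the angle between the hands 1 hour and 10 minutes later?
First find the time 1 hour and 10 minutes after 6:20.
Total minutes: 6 x 60 + 20 + 1 x 60 + 10 = 450.
450 mod 720 = 450 minutes = 7:30.
Now compute the angle at 7:30:
Hour hand: 7 x 30 + 30 x 0.5 = 225 degrees
Minute hand: 30 x 6 = 180 degrees
Difference: |225 - 180| = 45 degrees
The angle is 45 degrees

Final answer: 45 degrees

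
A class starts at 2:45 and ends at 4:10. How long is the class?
From 2:45 to 4:10:
(4 x 60 + 10) - (2 x 60 + 45) = 250 - 165 = 85 minutes
= 1 hour and 25 minutes

Final answer: 1 hour and 25 minutes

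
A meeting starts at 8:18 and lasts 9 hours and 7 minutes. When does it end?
Starting time: 8:18
Adding 7 minutes to 18 minutes: 18 + 7 = 25 minutes
Adding 9 hours: 8 + 9 = 17 - 12 = 5
Final time: 5:25

Final answer: 5:25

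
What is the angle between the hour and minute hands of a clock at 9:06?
Hour hand position: 9 x 30 + 6 x 0.5 = 273 degrees
Minute hand position: 6 x 6 = 36 degrees
Difference: |273 - 36| = 237 degrees
Since 237 > 180, the smaller angle is 360 - 237 = 123 degrees

Final answer: 123 degrees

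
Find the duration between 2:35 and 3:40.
From 2:35 to 3:40:
(3 x 60 + 40) - (2 x 60 + 35) = 220 - 155 = 65 minutes
= 1 hour and 5 minutes

Final answer: 1 hour and 5 minutes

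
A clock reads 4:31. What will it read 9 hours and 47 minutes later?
Starting time: 4:31
Adding 47 minutes to 31 minutes: 31 + 47 = 78 minutes = 1 hour and 18 minutes
Adding 9 hours: 4 + 9 + 1 (carry) = 14 - 12 = 2
Final time: 2:18

Final answer: 2:18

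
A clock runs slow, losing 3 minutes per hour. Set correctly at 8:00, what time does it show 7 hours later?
For every 60 true minutes, the faulty clock advances 60 - 3 = 57 minutes.
True elapsed: 7 hours = 420 minutes.
Faulty clock advances: 420 x 57/60 = 399 minutes (drift: 21 minutes behind).
Shown time: 8:00 + 399 minutes = 2:39.

Final answer: 2:39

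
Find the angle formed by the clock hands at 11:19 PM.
Hour hand position: 11 x 30 + 19 x 0.5 = 339.5 degrees
Minute hand position: 19 x 6 = 114 degrees
Difference: |339.5 - 114| = 225.5 degrees
Since 225.5 > 180, the smaller angle is 360 - 225.5 = 134.5 degrees

Final answer: 134.5 degrees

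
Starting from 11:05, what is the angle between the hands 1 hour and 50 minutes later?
First find the time 1 hour and 50 minutes after 11:05.
Total minutes: 11 x 60 + 5 + 1 x 60 + 50 = 775.
775 mod 720 = 55 minutes = 12:55.
Now compute the angle at 12:55:
Hour hand: 0 x 30 + 55 x 0.5 = 27.5 degrees
Minute hand: 55 x 6 = 330 degrees
Difference: |27.5 - 330| = 302.5 degrees
Smaller angle: 360 - 302.5 = 57.5 degrees

Final answer: 57.5 degrees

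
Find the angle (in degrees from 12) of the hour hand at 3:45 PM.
The hour hand moves 30 degrees per hour and 0.5 degrees per minute.
At 3:45: (3) x 30 + 45 x 0.5 = 90 + 22.5 = 112.5 degrees

Final answer: 112.5 degrees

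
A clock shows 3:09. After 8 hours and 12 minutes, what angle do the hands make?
First find the time 8 hours and 12 minutes after 3:09.
Total minutes: 3 x 60 + 9 + 8 x 60 + 12 = 681.
681 mod 720 = 681 minutes = 11:21.
Now compute the angle at 11:21:
Hour hand: 11 x 30 + 21 x 0.5 = 340.5 degrees
Minute hand: 21 x 6 = 126 degrees
Difference: |340.5 - 126| = 214.5 degrees
Smaller angle: 360 - 214.5 = 145.5 degrees

Final answer: 145.5 degrees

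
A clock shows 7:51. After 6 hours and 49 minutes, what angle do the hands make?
First find the time 6 hours and 49 minutes after 7:51.
Total minutes: 7 x 60 + 51 + 6 x 60 + 49 = 880.
880 mod 720 = 160 minutes = 2:40.
Now compute the angle at 2:40:
Hour hand: 2 x 30 + 40 x 0.5 = 80 degrees
Minute hand: 40 x 6 = 240 degrees
Difference: |80 - 240| = 160 degrees
The angle is 160 degrees

Final answer: 160 degrees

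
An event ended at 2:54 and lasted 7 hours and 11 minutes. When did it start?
Starting time: 2:54 = 174 total minutes past 12:00
Subtracting: 7 hours and 11 minutes = 431 minutes
174 - 431 = -257 (negative, add 12 hours = 720) = 463 minutes
= 7 hours and 43 minutes past 12:00 = 7:43

Final answer: 7:43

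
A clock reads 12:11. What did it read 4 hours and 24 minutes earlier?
Starting time: 12:11 = 11 total minutes past 12:00
Subtracting: 4 hours and 24 minutes = 264 minutes
11 - 264 = -253 (negative, add 12 hours = 720) = 467 minutes
= 7 hours and 47 minutes past 12:00 = 7:47

Final answer: 7:47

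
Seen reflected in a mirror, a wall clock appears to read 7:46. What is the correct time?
Reflection across the vertical (12-6) axis maps a hand at angle A degrees to (360 - A) degrees, which sends a reading of T minutes past 12:00 to (720 - T) minutes past 12:00.
Mirror reads 7:46 = 466 minutes past 12:00.
Actual time: (720 - 466) mod 720 = 254 minutes = 4:14.

Final answer: 4:14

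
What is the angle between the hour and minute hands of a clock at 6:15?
Hour hand position: 6 x 30 + 15 x 0.5 = 187.5 degrees
Minute hand position: 15 x 6 = 90 degrees
Difference: |187.5 - 90| = 97.5 degrees
The angle between the hands is 97.5 degrees

Final answer: 97.5 degrees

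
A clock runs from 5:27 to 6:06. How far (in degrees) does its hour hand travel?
The hour hand moves 0.5 degrees per minute.
Time elapsed: 6:06 - 5:27 = 39 minutes
Angular displacement: 39 x 0.5 = 19.5 degrees

Final answer: 19.5 degrees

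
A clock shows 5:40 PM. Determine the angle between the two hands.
Hour hand position: 5 x 30 + 40 x 0.5 = 170 degrees
Minute hand position: 40 x 6 = 240 degrees
Difference: |170 - 240| = 70 degrees
The angle between the hands is 70 degrees

Final answer: 70 degrees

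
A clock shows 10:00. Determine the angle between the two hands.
Hour hand position: 10 x 30 + 0 x 0.5 = 300 degrees
Minute hand position: 0 x 6 = 0 degrees
Difference: |300 - 0| = 300 degrees
Since 300 > 180, the smaller angle is 360 - 300 = 60 degrees

Final answer: 60 degrees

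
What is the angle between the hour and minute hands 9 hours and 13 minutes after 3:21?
First find the time 9 hours and 13 minutes after 3:21.
Total minutes: 3 x 60 + 21 + 9 x 60 + 13 = 754.
754 mod 720 = 34 minutes = 12:34.
Now compute the angle at 12:34:
Hour hand: 0 x 30 + 34 x 0.5 = 17 degrees
Minute hand: 34 x 6 = 204 degrees
Difference: |17 - 204| = 187 degrees
Smaller angle: 360 - 187 = 173 degrees

Final answer: 173 degrees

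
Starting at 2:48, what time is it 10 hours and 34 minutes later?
Starting time: 2:48
Adding 34 minutes to 48 minutes: 48 + 34 = 82 minutes = 1 hour and 22 minutes
Adding 10 hours: 2 + 10 + 1 (carry) = 13 - 12 = 1
Final time: 1:22

Final answer: 1:22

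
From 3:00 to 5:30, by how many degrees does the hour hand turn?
The hour hand moves 0.5 degrees per minute.
Time elapsed: 5:30 - 3:00 = 150 minutes
Angular displacement: 150 x 0.5 = 75 degrees

Final answer: 75 degrees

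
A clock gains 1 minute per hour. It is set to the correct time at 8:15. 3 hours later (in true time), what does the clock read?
For every 60 true minutes, the faulty clock advances 60 + 1 = 61 minutes.
True elapsed: 3 hours = 180 minutes.
Faulty clock advances: 180 x 61/60 = 183 minutes (drift: 3 minutes ahead).
Shown time: 8:15 + 183 minutes = 11:18.

Final answer: 11:18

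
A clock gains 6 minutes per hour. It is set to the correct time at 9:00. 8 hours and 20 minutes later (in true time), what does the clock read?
For every 60 true minutes, the faulty clock advances 60 + 6 = 66 minutes.
True elapsed: 8 hours and 20 minutes = 500 minutes.
Faulty clock advances: 500 x 66/60 = 550 minutes (drift: 50 minutes ahead).
Shown time: 9:00 + 550 minutes = 6:10.

Final answer: 6:10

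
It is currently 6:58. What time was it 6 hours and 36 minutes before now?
Starting time: 6:58 = 418 total minutes past 12:00
Subtracting: 6 hours and 36 minutes = 396 minutes
418 - 396 = 22 minutes
= 22 minutes past 12:00 = 12:22

Final answer: 12:22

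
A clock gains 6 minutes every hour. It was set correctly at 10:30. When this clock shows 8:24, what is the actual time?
For every 60 true minutes, the faulty clock advances 66 minutes, so 1 faulty-clock minute corresponds to 60/66 true minutes.
From 10:30 to 8:24 on the faulty dial is 594 minutes.
True elapsed: 594 x 60/66 = 540 minutes = 9 hours.
True time: 10:30 + 9 hours = 7:30.

Final answer: 7:30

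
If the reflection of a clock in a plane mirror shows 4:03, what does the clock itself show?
Reflection across the vertical (12-6) axis maps a hand at angle A degrees to (360 - A) degrees, which sends a reading of T minutes past 12:00 to (720 - T) minutes past 12:00.
Mirror reads 4:03 = 243 minutes past 12:00.
Actual time: (720 - 243) mod 720 = 477 minutes = 7:57.

Final answer: 7:57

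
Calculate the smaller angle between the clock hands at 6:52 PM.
Hour hand position: 6 x 30 + 52 x 0.5 = 206 degrees
Minute hand position: 52 x 6 = 312 degrees
Difference: |206 - 312| = 106 degrees
The angle between the hands is 106 degrees

Final answer: 106 degrees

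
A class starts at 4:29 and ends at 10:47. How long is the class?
From 4:29 to 10:47:
(10 x 60 + 47) - (4 x 60 + 29) = 647 - 269 = 378 minutes
= 6 hours and 18 minutes

Final answer: 6 hours and 18 minutes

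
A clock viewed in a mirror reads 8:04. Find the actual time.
Reflection across the vertical (12-6) axis maps a hand at angle A degrees to (360 - A) degrees, which sends a reading of T minutes past 12:00 to (720 - T) minutes past 12:00.
Mirror reads 8:04 = 484 minutes past 12:00.
Actual time: (720 - 484) mod 720 = 236 minutes = 3:56.

Final answer: 3:56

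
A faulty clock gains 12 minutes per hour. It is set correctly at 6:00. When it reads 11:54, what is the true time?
For every 60 true minutes, the faulty clock advances 72 minutes, so 1 faulty-clock minute corresponds to 60/72 true minutes.
From 6:00 to 11:54 on the faulty dial is 354 minutes.
True elapsed: 354 x 60/72 = 295 minutes = 4 hours and 55 minutes.
True time: 6:00 + 4 hours and 55 minutes = 10:55.

Final answer: 10:55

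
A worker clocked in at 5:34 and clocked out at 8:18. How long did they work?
From 5:34 to 8:18:
(8 x 60 + 18) - (5 x 60 + 34) = 498 - 334 = 164 minutes
= 2 hours and 44 minutes

Final answer: 2 hours and 44 minutes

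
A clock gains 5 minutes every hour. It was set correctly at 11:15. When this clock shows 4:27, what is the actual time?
For every 60 true minutes, the faulty clock advances 65 minutes, so 1 faulty-clock minute corresponds to 60/65 true minutes.
From 11:15 to 4:27 on the faulty dial is 312 minutes.
True elapsed: 312 x 60/65 = 288 minutes = 4 hours and 48 minutes.
True time: 11:15 + 4 hours and 48 minutes = 4:03.

Final answer: 4:03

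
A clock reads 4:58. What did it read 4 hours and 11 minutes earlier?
Starting time: 4:58 = 298 total minutes past 12:00
Subtracting: 4 hours and 11 minutes = 251 minutes
298 - 251 = 47 minutes
= 47 minutes past 12:00 = 12:47

Final answer: 12:47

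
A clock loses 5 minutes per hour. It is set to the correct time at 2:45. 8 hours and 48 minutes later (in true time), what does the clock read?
For every 60 true minutes, the faulty clock advances 60 - 5 = 55 minutes.
True elapsed: 8 hours and 48 minutes = 528 minutes.
Faulty clock advances: 528 x 55/60 = 484 minutes (drift: 44 minutes behind).
Shown time: 2:45 + 484 minutes = 10:49.

Final answer: 10:49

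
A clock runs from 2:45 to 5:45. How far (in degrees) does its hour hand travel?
The hour hand moves 0.5 degrees per minute.
Time elapsed: 5:45 - 2:45 = 180 minutes
Angular displacement: 180 x 0.5 = 90 degrees

Final answer: 90 degrees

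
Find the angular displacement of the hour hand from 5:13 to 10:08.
The hour hand moves 0.5 degrees per minute.
Time elapsed: 10:08 - 5:13 = 295 minutes
Angular displacement: 295 x 0.5 = 147.5 degrees

Final answer: 147.5 degrees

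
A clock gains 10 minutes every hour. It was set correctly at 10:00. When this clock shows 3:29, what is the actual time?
For every 60 true minutes, the faulty clock advances 70 minutes, so 1 faulty-clock minute corresponds to 60/70 true minutes.
From 10:00 to 3:29 on the faulty dial is 329 minutes.
True elapsed: 329 x 60/70 = 282 minutes = 4 hours and 42 minutes.
True time: 10:00 + 4 hours and 42 minutes = 2:42.

Final answer: 2:42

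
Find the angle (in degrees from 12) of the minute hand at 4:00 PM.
The minute hand moves 6 degrees per minute.
At 4:00: 0 x 6 = 0 degrees

Final answer: 0 degrees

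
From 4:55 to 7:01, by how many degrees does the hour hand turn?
The hour hand moves 0.5 degrees per minute.
Time elapsed: 7:01 - 4:55 = 126 minutes
Angular displacement: 126 x 0.5 = 63 degrees

Final answer: 63 degrees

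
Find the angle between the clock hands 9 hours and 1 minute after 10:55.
First find the time 9 hours and 1 minute after 10:55.
Total minutes: 10 x 60 + 55 + 9 x 60 + 1 = 1196.
1196 mod 720 = 476 minutes = 7:56.
Now compute the angle at 7:56:
Hour hand: 7 x 30 + 56 x 0.5 = 238 degrees
Minute hand: 56 x 6 = 336 degrees
Difference: |238 - 336| = 98 degrees
The angle is 98 degrees

Final answer: 98 degrees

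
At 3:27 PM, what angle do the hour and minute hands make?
Hour hand position: 3 x 30 + 27 x 0.5 = 103.5 degrees
Minute hand position: 27 x 6 = 162 degrees
Difference: |103.5 - 162| = 58.5 degrees
The angle between the hands is 58.5 degrees

Final answer: 58.5 degrees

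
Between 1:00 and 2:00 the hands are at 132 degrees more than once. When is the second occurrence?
At t minutes past 1:00, the hour hand is at 30 x 1 + 0.5t degrees and the minute hand is at 6t degrees.
The smaller angle between them is 132 degrees when |30H - 5.5t| = 132 or |30H - 5.5t| = 228.
With H = 1, solve 30 x 1 - 5.5t = +/- target for each target:
  t = (30 x 1 - 132) / 5.5 = -18.55 (outside (0, 60))
  t = (30 x 1 + 132) / 5.5 = 29.45
  t = (30 x 1 - 228) / 5.5 = -36 (outside (0, 60))
  t = (30 x 1 + 228) / 5.5 = 46.91
Valid solutions in (0, 60): {29.45, 46.91} minutes.
The second occurrence is t = 46.91 minutes.
The hands form a 132-degree angle at 46.91 minutes past 1:00.

Final answer: 46.91 minutes past 1:00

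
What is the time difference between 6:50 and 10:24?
From 6:50 to 10:24:
(10 x 60 + 24) - (6 x 60 + 50) = 624 - 410 = 214 minutes
= 3 hours and 34 minutes

Final answer: 3 hours and 34 minutes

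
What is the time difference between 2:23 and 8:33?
From 2:23 to 8:33:
(8 x 60 + 33) - (2 x 60 + 23) = 513 - 143 = 370 minutes
= 6 hours and 10 minutes

Final answer: 6 hours and 10 minutes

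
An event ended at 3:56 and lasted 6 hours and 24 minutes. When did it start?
Starting time: 3:56 = 236 total minutes past 12:00
Subtracting: 6 hours and 24 minutes = 384 minutes
236 - 384 = -148 (negative, add 12 hours = 720) = 572 minutes
= 9 hours and 32 minutes past 12:00 = 9:32

Final answer: 9:32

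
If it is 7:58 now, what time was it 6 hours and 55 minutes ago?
Starting time: 7:58 = 478 total minutes past 12:00
Subtracting: 6 hours and 55 minutes = 415 minutes
478 - 415 = 63 minutes
= 1 hour and 3 minutes past 12:00 = 1:03

Final answer: 1:03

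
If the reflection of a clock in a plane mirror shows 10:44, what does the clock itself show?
Reflection across the vertical (12-6) axis maps a hand at angle A degrees to (360 - A) degrees, which sends a reading of T minutes past 12:00 to (720 - T) minutes past 12:00.
Mirror reads 10:44 = 644 minutes past 12:00.
Actual time: (720 - 644) mod 720 = 76 minutes = 1:16.

Final answer: 1:16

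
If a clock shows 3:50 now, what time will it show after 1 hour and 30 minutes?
Starting time: 3:50
Adding 30 minutes to 50 minutes: 50 + 30 = 80 minutes = 1 hour and 20 minutes
Adding 1 hour: 3 + 1 + 1 (carry) = 5
Final time: 5:20

Final answer: 5:20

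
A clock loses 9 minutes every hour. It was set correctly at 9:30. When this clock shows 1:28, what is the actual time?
For every 60 true minutes, the faulty clock advances 51 minutes, so 1 faulty-clock minute corresponds to 60/51 true minutes.
From 9:30 to 1:28 on the faulty dial is 238 minutes.
True elapsed: 238 x 60/51 = 280 minutes = 4 hours and 40 minutes.
True time: 9:30 + 4 hours and 40 minutes = 2:10.

Final answer: 2:10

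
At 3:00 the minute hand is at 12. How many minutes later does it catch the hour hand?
The minute hand gains 5.5 degrees per minute on the hour hand.
At 3:00, the hour hand is at 90 degrees and the minute hand is at 0 degrees.
The gap is 90 degrees. Time to close: 90/5.5 = 60 x 3/11 = 16.36 minutes.
The hands overlap at 16.36 minutes past 3:00.

Final answer: 16.36 minutes past 3:00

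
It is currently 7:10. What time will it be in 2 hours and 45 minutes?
Starting time: 7:10
Adding 45 minutes to 10 minutes: 10 + 45 = 55 minutes
Adding 2 hours: 7 + 2 = 9
Final time: 9:55

Final answer: 9:55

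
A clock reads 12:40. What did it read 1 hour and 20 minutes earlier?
Starting time: 12:40 = 40 total minutes past 12:00
Subtracting: 1 hour and 20 minutes = 80 minutes
40 - 80 = -40 (negative, add 12 hours = 720) = 680 minutes
= 11 hours and 20 minutes past 12:00 = 11:20

Final answer: 11:20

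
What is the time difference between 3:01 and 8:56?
From 3:01 to 8:56:
(8 x 60 + 56) - (3 x 60 + 1) = 536 - 181 = 355 minutes
= 5 hours and 55 minutes

Final answer: 5 hours and 55 minutes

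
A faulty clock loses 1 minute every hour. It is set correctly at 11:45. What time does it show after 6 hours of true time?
For every 60 true minutes, the faulty clock advances 60 - 1 = 59 minutes.
True elapsed: 6 hours = 360 minutes.
Faulty clock advances: 360 x 59/60 = 354 minutes (drift: 6 minutes behind).
Shown time: 11:45 + 354 minutes = 5:39.

Final answer: 5:39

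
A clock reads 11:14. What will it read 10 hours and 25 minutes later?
Starting time: 11:14
Adding 25 minutes to 14 minutes: 14 + 25 = 39 minutes
Adding 10 hours: 11 + 10 = 21 - 12 = 9
Final time: 9:39

Final answer: 9:39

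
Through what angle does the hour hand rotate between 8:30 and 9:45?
The hour hand moves 0.5 degrees per minute.
Time elapsed: 9:45 - 8:30 = 75 minutes
Angular displacement: 75 x 0.5 = 37.5 degrees

Final answer: 37.5 degrees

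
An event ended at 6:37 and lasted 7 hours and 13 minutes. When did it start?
Starting time: 6:37 = 397 total minutes past 12:00
Subtracting: 7 hours and 13 minutes = 433 minutes
397 - 433 = -36 (negative, add 12 hours = 720) = 684 minutes
= 11 hours and 24 minutes past 12:00 = 11:24

Final answer: 11:24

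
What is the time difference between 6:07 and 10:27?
From 6:07 to 10:27:
(10 x 60 + 27) - (6 x 60 + 7) = 627 - 367 = 260 minutes
= 4 hours and 20 minutes

Final answer: 4 hours and 20 minutes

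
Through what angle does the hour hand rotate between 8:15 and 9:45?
The hour hand moves 0.5 degrees per minute.
Time elapsed: 9:45 - 8:15 = 90 minutes
Angular displacement: 90 x 0.5 = 45 degrees

Final answer: 45 degrees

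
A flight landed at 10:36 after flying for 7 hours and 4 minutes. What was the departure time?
Starting time: 10:36 = 636 total minutes past 12:00
Subtracting: 7 hours and 4 minutes = 424 minutes
636 - 424 = 212 minutes
= 3 hours and 32 minutes past 12:00 = 3:32

Final answer: 3:32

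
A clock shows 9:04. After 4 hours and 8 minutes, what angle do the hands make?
First find the time 4 hours and 8 minutes after 9:04.
Total minutes: 9 x 60 + 4 + 4 x 60 + 8 = 792.
792 mod 720 = 72 minutes = 1:12.
Now compute the angle at 1:12:
Hour hand: 1 x 30 + 12 x 0.5 = 36 degrees
Minute hand: 12 x 6 = 72 degrees
Difference: |36 - 72| = 36 degrees
The angle is 36 degrees

Final answer: 36 degrees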